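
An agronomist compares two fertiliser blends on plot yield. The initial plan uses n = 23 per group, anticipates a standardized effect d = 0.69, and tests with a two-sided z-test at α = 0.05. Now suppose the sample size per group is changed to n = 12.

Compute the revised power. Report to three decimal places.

Power ≈ 0.394

With n = 12 per group: δ = d·√(n/2) = 0.69 × √(12/2) = 1.6901. Critical value z_{0.025} = 1.960.
Revised power = Φ(δ − 1.960) + Φ(−δ − 1.960) = Φ(-0.270) + Φ(-3.650) = 0.3937 + 0.0001 = 0.3938.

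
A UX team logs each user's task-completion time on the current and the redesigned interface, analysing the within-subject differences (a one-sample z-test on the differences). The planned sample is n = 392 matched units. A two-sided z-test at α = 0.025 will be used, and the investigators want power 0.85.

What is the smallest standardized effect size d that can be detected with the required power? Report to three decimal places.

Required noncentrality: δ = z_{0.0125} + z_{0.15} = 2.241 + 1.036 = 3.278.
(The second rejection-region term Φ(−δ − z_{α/2}) is negligible and dropped.)
δ = d·√n ⇒ d = δ/√n = 3.278/√392 = 0.1656.

d ≈ 0.166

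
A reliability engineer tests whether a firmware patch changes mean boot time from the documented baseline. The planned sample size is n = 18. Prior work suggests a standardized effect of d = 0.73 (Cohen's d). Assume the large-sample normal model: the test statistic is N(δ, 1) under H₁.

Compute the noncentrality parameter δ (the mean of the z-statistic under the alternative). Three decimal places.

δ = d·√n = 0.73 × √18 = 3.0971

δ ≈ 3.097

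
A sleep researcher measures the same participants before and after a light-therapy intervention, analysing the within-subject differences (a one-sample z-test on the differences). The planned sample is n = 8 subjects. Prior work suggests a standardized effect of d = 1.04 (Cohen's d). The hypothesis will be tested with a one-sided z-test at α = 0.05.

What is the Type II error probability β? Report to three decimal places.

Noncentrality parameter: λ = d·√n = 1.04 × √8 = 2.9416
Critical value for a one-sided test at α = 0.05: z_α = 1.645.
Power = Φ(λ − 1.645) = Φ(1.297) = 0.9026.
Type II error: β = 1 − power = 1 − 0.9026 = 0.0974.

β ≈ 0.097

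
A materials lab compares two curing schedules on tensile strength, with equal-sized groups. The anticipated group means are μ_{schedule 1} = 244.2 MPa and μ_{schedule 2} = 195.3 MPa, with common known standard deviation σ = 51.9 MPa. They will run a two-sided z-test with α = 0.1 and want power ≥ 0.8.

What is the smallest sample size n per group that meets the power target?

Standardized effect: d = |μ_{schedule 1} − μ_{schedule 2}| / σ = |244.2 − 195.3| / 51.9 = 0.9422
Set Φ(δ − 1.645) = 0.8; then δ − 1.645 = Φ⁻¹(0.8) = 0.842, giving δ = 2.486.
(For δ > 0 the lower-tail rejection region contributes negligibly to power, so the one-term inversion is standard.)
δ = d·√(n/2) ⇒ n = 2(δ/d)² = 2 × (2.486 / 0.9422)² = 13.93.
Rounding up, n = 14 per group.

n = 14 per group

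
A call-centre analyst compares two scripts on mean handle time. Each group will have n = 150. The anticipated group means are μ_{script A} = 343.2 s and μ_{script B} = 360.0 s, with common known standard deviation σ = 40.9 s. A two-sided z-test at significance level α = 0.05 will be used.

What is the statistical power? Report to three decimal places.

Power ≈ 0.945

Standardized effect: d = |μ_{script A} − μ_{script B}| / σ = |343.2 − 360.0| / 40.9 = 0.4108
Noncentrality parameter: δ = d·√(n/2) = 0.4108 × √(150/2) = 3.5573
Critical value for a two-sided test at α = 0.05: z_{α/2} = 1.960.
Power = Φ(δ − 1.960) + Φ(−δ − 1.960) = Φ(1.597) + Φ(-5.517) = 0.9449 + 0.0000 = 0.9449.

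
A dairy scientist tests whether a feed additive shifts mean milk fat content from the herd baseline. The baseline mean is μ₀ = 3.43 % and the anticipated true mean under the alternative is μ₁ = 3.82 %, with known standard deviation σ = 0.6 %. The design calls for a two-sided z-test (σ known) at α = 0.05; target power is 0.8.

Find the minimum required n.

Standardized effect: d = |μ₁ − μ₀| / σ = |3.82 − 3.43| / 0.6 = 0.6500
For power 0.8 need Φ(δ − z_{0.025}) = 0.8, so δ = z_{0.025} + z_{0.20} = 1.960 + 0.842 = 2.802.
(Ignoring the negligible lower-tail rejection probability gives the usual closed-form inversion.)
δ = d·√n ⇒ n = (δ/d)² = (2.802 / 0.6500)² = 18.58.
Rounding up, n = 19.

n = 19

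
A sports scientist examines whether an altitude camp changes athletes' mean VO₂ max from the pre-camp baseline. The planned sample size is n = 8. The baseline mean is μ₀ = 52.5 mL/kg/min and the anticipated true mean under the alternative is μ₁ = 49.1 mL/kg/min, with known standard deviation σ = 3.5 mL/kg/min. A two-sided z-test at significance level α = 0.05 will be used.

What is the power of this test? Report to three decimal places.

Power ≈ 0.785

Standardized effect: d = |μ₁ − μ₀| / σ = |49.1 − 52.5| / 3.5 = 0.9714
Noncentrality parameter: δ = d·√n = 0.9714 × √8 = 2.7476
Two-sided α = 0.05 → critical value z_{0.025} = 1.960.
Power = Φ(δ − 1.960) + Φ(−δ − 1.960) = Φ(0.788) + Φ(-4.708) = 0.7845 + 0.0000 = 0.7846.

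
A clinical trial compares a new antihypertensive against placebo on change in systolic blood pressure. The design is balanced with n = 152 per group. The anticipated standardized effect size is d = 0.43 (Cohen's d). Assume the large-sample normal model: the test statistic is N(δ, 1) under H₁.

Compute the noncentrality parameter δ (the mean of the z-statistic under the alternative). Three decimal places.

The noncentrality parameter scales effect size by the design's sample-size factor: δ = d·√(n/2) = 0.43 × √(152/2) = 3.7487

δ ≈ 3.749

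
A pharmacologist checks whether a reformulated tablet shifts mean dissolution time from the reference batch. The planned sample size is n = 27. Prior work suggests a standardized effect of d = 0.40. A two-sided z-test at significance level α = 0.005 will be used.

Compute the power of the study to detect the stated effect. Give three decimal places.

Noncentrality parameter: λ = d·√n = 0.40 × √27 = 2.0785
Two-sided α = 0.005 → critical value z_{0.0025} = 2.807.
Power = Φ(λ − 2.807) + Φ(−λ − 2.807) = Φ(-0.729) + Φ(-4.885) = 0.2331 + 0.0000 = 0.2331.

Power ≈ 0.233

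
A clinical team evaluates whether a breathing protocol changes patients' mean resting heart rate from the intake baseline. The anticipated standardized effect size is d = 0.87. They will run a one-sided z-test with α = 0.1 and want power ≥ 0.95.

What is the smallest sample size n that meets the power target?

n = 12

Set Φ(δ − 1.282) = 0.95; then δ − 1.282 = Φ⁻¹(0.95) = 1.645, giving δ = 2.926.
δ = d·√n ⇒ n = (δ/d)² = (2.926 / 0.87)² = 11.31.
Rounding up, n = 12.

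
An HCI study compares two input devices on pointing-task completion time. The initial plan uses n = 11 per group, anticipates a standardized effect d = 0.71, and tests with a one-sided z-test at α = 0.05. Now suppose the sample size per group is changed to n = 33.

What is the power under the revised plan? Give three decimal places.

With n = 33 per group: δ = d·√(n/2) = 0.71 × √(33/2) = 2.8840. Critical value z_{0.05} = 1.645.
Revised power = P(Z > 1.645 − δ) = Φ(1.239) = 0.8924.

Power ≈ 0.892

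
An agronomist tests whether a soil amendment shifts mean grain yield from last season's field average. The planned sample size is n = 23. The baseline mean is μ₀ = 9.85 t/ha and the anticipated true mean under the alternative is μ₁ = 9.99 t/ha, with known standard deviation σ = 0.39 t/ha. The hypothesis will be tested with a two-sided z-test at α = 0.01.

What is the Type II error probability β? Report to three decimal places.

Standardized effect: d = |μ₁ − μ₀| / σ = |9.99 − 9.85| / 0.39 = 0.3590
Noncentrality parameter: δ = d·√n = 0.3590 × √23 = 1.7216
Critical value for a two-sided test at α = 0.01: z_{α/2} = 2.576.
Power = Φ(δ − 2.576) + Φ(−δ − 2.576) = Φ(-0.854) + Φ(-4.297) = 0.1965 + 0.0000 = 0.1965.
Type II error: β = 1 − power = 1 − 0.1965 = 0.8035.

β ≈ 0.804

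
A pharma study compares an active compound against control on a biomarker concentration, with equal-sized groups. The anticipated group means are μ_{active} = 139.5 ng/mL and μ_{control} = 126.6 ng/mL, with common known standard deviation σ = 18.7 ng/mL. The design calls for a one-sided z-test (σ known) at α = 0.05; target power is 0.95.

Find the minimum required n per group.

n = 46 per group

Standardized effect: d = |μ_{active} − μ_{control}| / σ = |139.5 − 126.6| / 18.7 = 0.6898
For power 0.95 need Φ(δ − z_{0.05}) = 0.95, so δ = z_{0.05} + z_{0.05} = 1.645 + 1.645 = 3.290.
δ = d·√(n/2) ⇒ n = 2(δ/d)² = 2 × (3.290 / 0.6898)² = 45.48.
Rounding up, n = 46 per group.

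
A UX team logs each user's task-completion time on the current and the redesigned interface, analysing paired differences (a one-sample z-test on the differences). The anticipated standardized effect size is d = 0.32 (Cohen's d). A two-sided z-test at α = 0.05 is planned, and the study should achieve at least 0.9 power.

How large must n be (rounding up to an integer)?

n = 103

For power 0.9 need Φ(δ − z_{0.025}) = 0.9, so δ = z_{0.025} + z_{0.10} = 1.960 + 1.282 = 3.242.
(The Φ(−δ − z_{α/2}) term is vanishingly small for δ > 0 and is dropped in the standard sample-size formula.)
δ = d·√n ⇒ n = (δ/d)² = (3.242 / 0.32)² = 102.61.
Rounding up, n = 103.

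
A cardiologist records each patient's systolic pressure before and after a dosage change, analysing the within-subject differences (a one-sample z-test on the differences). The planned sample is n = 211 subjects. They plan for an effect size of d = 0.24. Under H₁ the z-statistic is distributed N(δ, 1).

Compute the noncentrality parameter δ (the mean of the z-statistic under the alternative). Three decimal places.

δ ≈ 3.486

δ = d·√n = 0.24 × √211 = 3.4862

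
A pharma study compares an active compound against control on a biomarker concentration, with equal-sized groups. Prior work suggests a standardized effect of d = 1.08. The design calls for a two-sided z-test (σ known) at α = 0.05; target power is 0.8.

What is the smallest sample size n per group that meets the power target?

Set Φ(δ − 1.960) = 0.8; then δ − 1.960 = Φ⁻¹(0.8) = 0.842, giving δ = 2.802.
(The Φ(−δ − z_{α/2}) term is vanishingly small for δ > 0 and is dropped in the standard sample-size formula.)
δ = d·√(n/2) ⇒ n = 2(δ/d)² = 2 × (2.802 / 1.08)² = 13.46.
Round up to the next whole unit.

n = 14 per group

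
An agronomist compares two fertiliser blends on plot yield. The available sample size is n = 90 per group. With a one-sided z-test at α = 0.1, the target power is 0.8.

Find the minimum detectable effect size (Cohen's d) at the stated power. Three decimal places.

d ≈ 0.317

Required noncentrality: δ = z_{0.1} + z_{0.20} = 1.282 + 0.842 = 2.123.
δ = d·√(n/2) ⇒ d = δ/√(n/2) = 2.123/√(90/2) = 0.3165.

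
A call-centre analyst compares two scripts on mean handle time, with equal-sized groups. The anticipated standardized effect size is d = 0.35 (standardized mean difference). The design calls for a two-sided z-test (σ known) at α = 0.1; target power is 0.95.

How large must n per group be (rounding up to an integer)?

Set Φ(δ − 1.645) = 0.95; then δ − 1.645 = Φ⁻¹(0.95) = 1.645, giving δ = 3.290.
(Ignoring the negligible lower-tail rejection probability gives the usual closed-form inversion.)
δ = d·√(n/2) ⇒ n = 2(δ/d)² = 2 × (3.290 / 0.35)² = 176.69.
Rounding up, n = 177 per group.

n = 177 per group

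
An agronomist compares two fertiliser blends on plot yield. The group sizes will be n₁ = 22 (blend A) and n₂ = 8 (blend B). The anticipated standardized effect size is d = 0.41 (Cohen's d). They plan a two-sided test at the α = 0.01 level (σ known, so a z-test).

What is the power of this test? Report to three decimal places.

Power ≈ 0.057

Noncentrality parameter: δ = d / √(1/n₁ + 1/n₂) = 0.41 / √(1/22 + 1/8) = 0.9931
Two-sided α = 0.01 → critical value z_{0.005} = 2.576.
Power = Φ(δ − 2.576) + Φ(−δ − 2.576) = Φ(-1.583) + Φ(-3.569) = 0.0567 + 0.0002 = 0.0569.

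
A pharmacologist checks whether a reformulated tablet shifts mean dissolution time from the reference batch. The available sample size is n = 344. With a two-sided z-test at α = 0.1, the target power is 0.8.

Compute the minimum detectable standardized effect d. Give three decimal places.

Required noncentrality: δ = z_{0.05} + z_{0.20} = 1.645 + 0.842 = 2.486.
(The second rejection-region term Φ(−δ − z_{α/2}) is negligible and dropped.)
δ = d·√n ⇒ d = δ/√n = 2.486/√344 = 0.1341.

d ≈ 0.134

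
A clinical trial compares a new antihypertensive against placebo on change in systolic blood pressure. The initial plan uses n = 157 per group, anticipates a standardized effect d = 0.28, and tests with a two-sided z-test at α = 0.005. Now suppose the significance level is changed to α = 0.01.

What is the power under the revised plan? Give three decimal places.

δ = d·√(n/2) = 0.28 × √(157/2) = 2.4808 (unchanged). New critical value: z_{0.005} = 2.576.
Revised power = Φ(δ − 2.576) + Φ(−δ − 2.576) = Φ(-0.095) + Φ(-5.057) = 0.4621 + 0.0000 = 0.4621.

Power ≈ 0.462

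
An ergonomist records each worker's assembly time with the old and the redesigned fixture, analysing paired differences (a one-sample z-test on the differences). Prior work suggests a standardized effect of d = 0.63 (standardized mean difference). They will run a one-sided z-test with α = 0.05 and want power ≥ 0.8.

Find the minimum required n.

n = 16

For power 0.8 need Φ(δ − z_{0.05}) = 0.8, so δ = z_{0.05} + z_{0.20} = 1.645 + 0.842 = 2.486.
δ = d·√n ⇒ n = (δ/d)² = (2.486 / 0.63)² = 15.58.
Rounding up, n = 16.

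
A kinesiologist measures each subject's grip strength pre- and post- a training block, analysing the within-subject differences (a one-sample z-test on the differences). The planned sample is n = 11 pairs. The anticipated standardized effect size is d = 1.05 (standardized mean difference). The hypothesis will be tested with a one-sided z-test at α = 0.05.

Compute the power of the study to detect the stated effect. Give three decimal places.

Noncentrality parameter: δ = d·√n = 1.05 × √11 = 3.4825
Critical value for a one-sided test at α = 0.05: z_α = 1.645.
Power = P(Z > 1.645 − δ) = Φ(1.838) = 0.9669.

Power ≈ 0.967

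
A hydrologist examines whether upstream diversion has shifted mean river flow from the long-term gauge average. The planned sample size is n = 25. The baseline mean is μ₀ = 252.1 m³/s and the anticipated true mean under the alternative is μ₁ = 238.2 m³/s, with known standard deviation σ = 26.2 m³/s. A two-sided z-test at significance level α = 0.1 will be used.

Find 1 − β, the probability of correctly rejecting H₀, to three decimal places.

Power ≈ 0.843

Standardized effect: d = |μ₁ − μ₀| / σ = |238.2 − 252.1| / 26.2 = 0.5305
Noncentrality parameter: δ = d·√n = 0.5305 × √25 = 2.6527
Critical value for a two-sided test at α = 0.1: z_{α/2} = 1.645.
Power = Φ(δ − 1.645) + Φ(−δ − 1.645) = Φ(1.008) + Φ(-4.298) = 0.8432 + 0.0000 = 0.8432.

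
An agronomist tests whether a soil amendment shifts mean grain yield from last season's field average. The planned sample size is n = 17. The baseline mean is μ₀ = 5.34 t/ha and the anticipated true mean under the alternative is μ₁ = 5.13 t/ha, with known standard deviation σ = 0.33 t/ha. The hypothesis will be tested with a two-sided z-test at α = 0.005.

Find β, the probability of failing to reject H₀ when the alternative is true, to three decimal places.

β ≈ 0.573

Standardized effect: d = |μ₁ − μ₀| / σ = |5.13 − 5.34| / 0.33 = 0.6364
Noncentrality parameter: δ = d·√n = 0.6364 × √17 = 2.6238
Critical value for a two-sided test at α = 0.005: z_{α/2} = 2.807.
Power = Φ(δ − 2.807) + Φ(−δ − 2.807) = Φ(-0.183) + Φ(-5.431) = 0.4273 + 0.0000 = 0.4273.
Type II error: β = 1 − power = 1 − 0.4273 = 0.5727.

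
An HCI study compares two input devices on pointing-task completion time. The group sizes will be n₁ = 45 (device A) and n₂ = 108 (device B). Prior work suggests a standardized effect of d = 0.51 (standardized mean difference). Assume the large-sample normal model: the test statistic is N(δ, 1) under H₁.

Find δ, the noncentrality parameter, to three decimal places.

δ ≈ 2.874

δ = d / √(1/n₁ + 1/n₂) = 0.51 / √(1/45 + 1/108) = 2.8744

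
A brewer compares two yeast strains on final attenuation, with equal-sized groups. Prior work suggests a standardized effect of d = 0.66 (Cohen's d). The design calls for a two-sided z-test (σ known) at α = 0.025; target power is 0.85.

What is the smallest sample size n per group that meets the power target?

n = 50 per group

For power 0.85 need Φ(δ − z_{0.0125}) = 0.85, so δ = z_{0.0125} + z_{0.15} = 2.241 + 1.036 = 3.278.
(The Φ(−δ − z_{α/2}) term is vanishingly small for δ > 0 and is dropped in the standard sample-size formula.)
δ = d·√(n/2) ⇒ n = 2(δ/d)² = 2 × (3.278 / 0.66)² = 49.33.
Rounding up, n = 50 per group.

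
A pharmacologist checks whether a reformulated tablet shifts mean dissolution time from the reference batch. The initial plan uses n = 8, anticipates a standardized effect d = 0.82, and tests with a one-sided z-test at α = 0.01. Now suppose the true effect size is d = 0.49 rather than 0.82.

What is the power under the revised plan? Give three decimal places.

With d = 0.49: δ = d·√n = 0.49 × √8 = 1.3859. Critical value z_{0.01} = 2.326.
Revised power = P(Z > 2.326 − δ) = Φ(-0.940) = 0.1735.

Power ≈ 0.174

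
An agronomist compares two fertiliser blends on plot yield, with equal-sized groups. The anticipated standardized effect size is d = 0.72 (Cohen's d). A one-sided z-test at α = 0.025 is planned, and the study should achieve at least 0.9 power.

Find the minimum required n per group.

n = 41 per group

For power 0.9 need Φ(δ − z_{0.025}) = 0.9, so δ = z_{0.025} + z_{0.10} = 1.960 + 1.282 = 3.242.
δ = d·√(n/2) ⇒ n = 2(δ/d)² = 2 × (3.242 / 0.72)² = 40.54.
Round up to the next whole unit.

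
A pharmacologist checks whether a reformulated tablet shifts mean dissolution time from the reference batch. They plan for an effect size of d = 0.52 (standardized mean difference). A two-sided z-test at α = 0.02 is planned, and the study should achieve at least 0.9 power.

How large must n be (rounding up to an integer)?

n = 49

Set Φ(δ − 2.326) = 0.9; then δ − 2.326 = Φ⁻¹(0.9) = 1.282, giving δ = 3.608.
(Ignoring the negligible lower-tail rejection probability gives the usual closed-form inversion.)
δ = d·√n ⇒ n = (δ/d)² = (3.608 / 0.52)² = 48.14.
Rounding up, n = 49.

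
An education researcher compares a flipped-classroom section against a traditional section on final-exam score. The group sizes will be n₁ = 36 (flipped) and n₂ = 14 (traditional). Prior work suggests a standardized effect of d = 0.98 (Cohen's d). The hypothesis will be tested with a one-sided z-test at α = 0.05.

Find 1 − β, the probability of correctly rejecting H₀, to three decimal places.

Power ≈ 0.929

Noncentrality parameter: δ = d / √(1/n₁ + 1/n₂) = 0.98 / √(1/36 + 1/14) = 3.1114
Critical value for a one-sided test at α = 0.05: z_α = 1.645.
Power = Φ(δ − 1.645) = Φ(1.467) = 0.9288.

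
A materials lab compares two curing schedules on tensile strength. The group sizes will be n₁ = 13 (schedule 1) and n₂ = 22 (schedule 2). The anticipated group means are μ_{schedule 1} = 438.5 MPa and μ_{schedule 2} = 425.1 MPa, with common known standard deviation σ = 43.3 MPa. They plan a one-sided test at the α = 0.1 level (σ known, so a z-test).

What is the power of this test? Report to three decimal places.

Power ≈ 0.346

Standardized effect: d = |μ_{schedule 1} − μ_{schedule 2}| / σ = |438.5 − 425.1| / 43.3 = 0.3095
Noncentrality parameter: δ = d / √(1/n₁ + 1/n₂) = 0.3095 / √(1/13 + 1/22) = 0.8846
One-sided α = 0.1 → critical value z_{0.1} = 1.282.
Power = Φ(δ − 1.282) = Φ(-0.397) = 0.3457.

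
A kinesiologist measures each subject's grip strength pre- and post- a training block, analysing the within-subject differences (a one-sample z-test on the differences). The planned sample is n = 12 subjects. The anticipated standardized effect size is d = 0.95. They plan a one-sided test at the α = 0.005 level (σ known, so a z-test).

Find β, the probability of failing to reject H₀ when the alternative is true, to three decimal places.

Noncentrality parameter: δ = d·√n = 0.95 × √12 = 3.2909
Critical value for a one-sided test at α = 0.005: z_α = 2.576.
Power = Φ(δ − 2.576) = Φ(0.715) = 0.7627.
Type II error: β = 1 − power = 1 − 0.7627 = 0.2373.

β ≈ 0.237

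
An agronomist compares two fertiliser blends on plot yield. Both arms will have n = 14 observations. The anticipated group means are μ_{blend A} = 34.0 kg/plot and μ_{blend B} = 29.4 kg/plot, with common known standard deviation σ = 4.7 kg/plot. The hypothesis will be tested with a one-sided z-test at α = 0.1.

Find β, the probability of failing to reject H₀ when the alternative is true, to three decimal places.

Standardized effect: d = |μ_{blend A} − μ_{blend B}| / σ = |34.0 − 29.4| / 4.7 = 0.9787
Noncentrality parameter: δ = d·√(n/2) = 0.9787 × √(14/2) = 2.5895
One-sided α = 0.1 → critical value z_{0.1} = 1.282.
Power = P(Z > 1.282 − δ) = Φ(1.308) = 0.9045.
Type II error: β = 1 − power = 1 − 0.9045 = 0.0955.

β ≈ 0.095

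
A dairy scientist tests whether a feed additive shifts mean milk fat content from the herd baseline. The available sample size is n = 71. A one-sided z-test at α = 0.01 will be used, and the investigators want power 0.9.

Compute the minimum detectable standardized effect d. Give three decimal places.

Required noncentrality: δ = z_{0.01} + z_{0.10} = 2.326 + 1.282 = 3.608.
δ = d·√n ⇒ d = δ/√n = 3.608/√71 = 0.4282.

d ≈ 0.428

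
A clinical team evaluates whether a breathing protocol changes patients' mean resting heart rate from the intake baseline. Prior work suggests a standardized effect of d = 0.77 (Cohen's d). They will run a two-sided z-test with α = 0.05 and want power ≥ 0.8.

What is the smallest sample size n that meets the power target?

Set Φ(δ − 1.960) = 0.8; then δ − 1.960 = Φ⁻¹(0.8) = 0.842, giving δ = 2.802.
(Ignoring the negligible lower-tail rejection probability gives the usual closed-form inversion.)
δ = d·√n ⇒ n = (δ/d)² = (2.802 / 0.77)² = 13.24.
Round up to the next whole unit.

n = 14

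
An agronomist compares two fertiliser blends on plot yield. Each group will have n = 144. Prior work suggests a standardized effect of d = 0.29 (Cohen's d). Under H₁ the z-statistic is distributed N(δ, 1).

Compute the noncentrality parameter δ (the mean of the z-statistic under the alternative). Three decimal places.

The noncentrality parameter scales effect size by the design's sample-size factor: δ = d·√(n/2) = 0.29 × √(144/2) = 2.4607

δ ≈ 2.461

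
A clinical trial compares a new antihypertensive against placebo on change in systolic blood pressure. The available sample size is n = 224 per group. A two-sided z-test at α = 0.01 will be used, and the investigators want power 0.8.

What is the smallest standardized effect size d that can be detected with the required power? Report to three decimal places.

Need Φ(δ − 2.576) = 0.8, so δ = 2.576 + 0.842 = 3.417.
(Lower-tail contribution to power is negligible for δ > 0.)
δ = d·√(n/2) ⇒ d = δ/√(n/2) = 3.417/√(224/2) = 0.3229.

d ≈ 0.323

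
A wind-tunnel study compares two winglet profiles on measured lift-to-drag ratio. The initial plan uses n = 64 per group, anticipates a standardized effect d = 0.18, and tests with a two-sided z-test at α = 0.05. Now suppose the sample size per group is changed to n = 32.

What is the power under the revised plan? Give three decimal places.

Power ≈ 0.111

With n = 32 per group: δ = d·√(n/2) = 0.18 × √(32/2) = 0.7200. Critical value z_{0.025} = 1.960.
Revised power = Φ(δ − 1.960) + Φ(−δ − 1.960) = Φ(-1.240) + Φ(-2.680) = 0.1075 + 0.0037 = 0.1112.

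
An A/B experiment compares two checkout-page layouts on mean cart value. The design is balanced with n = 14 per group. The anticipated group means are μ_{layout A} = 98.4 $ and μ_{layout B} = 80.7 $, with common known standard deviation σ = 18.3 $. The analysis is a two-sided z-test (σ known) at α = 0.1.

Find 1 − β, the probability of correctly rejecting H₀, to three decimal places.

Standardized effect: d = |μ_{layout A} − μ_{layout B}| / σ = |98.4 − 80.7| / 18.3 = 0.9672
Noncentrality parameter: δ = d·√(n/2) = 0.9672 × √(14/2) = 2.5590
Two-sided α = 0.1 → critical value z_{0.05} = 1.645.
Power = Φ(δ − 1.645) + Φ(−δ − 1.645) = Φ(0.914) + Φ(-4.204) = 0.8197 + 0.0000 = 0.8197.

Power ≈ 0.820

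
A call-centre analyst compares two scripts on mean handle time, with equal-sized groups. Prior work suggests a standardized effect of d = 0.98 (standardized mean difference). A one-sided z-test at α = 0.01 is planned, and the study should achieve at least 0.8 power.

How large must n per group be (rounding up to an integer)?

n = 21 per group

For power 0.8 need Φ(δ − z_{0.01}) = 0.8, so δ = z_{0.01} + z_{0.20} = 2.326 + 0.842 = 3.168.
δ = d·√(n/2) ⇒ n = 2(δ/d)² = 2 × (3.168 / 0.98)² = 20.90.
Rounding up, n = 21 per group.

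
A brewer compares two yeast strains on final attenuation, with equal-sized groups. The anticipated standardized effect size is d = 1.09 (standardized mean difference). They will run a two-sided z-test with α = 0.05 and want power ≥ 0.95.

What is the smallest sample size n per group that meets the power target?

n = 22 per group

For power 0.95 need Φ(δ − z_{0.025}) = 0.95, so δ = z_{0.025} + z_{0.05} = 1.960 + 1.645 = 3.605.
(For δ > 0 the lower-tail rejection region contributes negligibly to power, so the one-term inversion is standard.)
δ = d·√(n/2) ⇒ n = 2(δ/d)² = 2 × (3.605 / 1.09)² = 21.87.
Rounding up, n = 22 per group.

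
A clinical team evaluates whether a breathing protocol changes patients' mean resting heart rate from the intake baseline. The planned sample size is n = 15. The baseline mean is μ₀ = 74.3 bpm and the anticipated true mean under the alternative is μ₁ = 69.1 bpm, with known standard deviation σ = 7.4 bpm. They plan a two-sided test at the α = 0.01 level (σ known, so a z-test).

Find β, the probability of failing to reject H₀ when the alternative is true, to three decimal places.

Standardized effect: d = |μ₁ − μ₀| / σ = |69.1 − 74.3| / 7.4 = 0.7027
Noncentrality parameter: δ = d·√n = 0.7027 × √15 = 2.7216
Critical value for a two-sided test at α = 0.01: z_{α/2} = 2.576.
Power = Φ(δ − 2.576) + Φ(−δ − 2.576) = Φ(0.146) + Φ(-5.297) = 0.5579 + 0.0000 = 0.5579.
Type II error: β = 1 − power = 1 − 0.5579 = 0.4421.

β ≈ 0.442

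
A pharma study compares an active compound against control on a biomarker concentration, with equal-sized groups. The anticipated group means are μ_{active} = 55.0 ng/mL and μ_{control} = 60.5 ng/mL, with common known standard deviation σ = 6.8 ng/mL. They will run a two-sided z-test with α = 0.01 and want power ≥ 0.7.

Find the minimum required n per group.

Standardized effect: d = |μ_{active} − μ_{control}| / σ = |55.0 − 60.5| / 6.8 = 0.8088
For power 0.7 need Φ(δ − z_{0.005}) = 0.7, so δ = z_{0.005} + z_{0.30} = 2.576 + 0.524 = 3.100.
(For δ > 0 the lower-tail rejection region contributes negligibly to power, so the one-term inversion is standard.)
δ = d·√(n/2) ⇒ n = 2(δ/d)² = 2 × (3.100 / 0.8088)² = 29.38.
Round up to the next whole unit.

n = 30 per group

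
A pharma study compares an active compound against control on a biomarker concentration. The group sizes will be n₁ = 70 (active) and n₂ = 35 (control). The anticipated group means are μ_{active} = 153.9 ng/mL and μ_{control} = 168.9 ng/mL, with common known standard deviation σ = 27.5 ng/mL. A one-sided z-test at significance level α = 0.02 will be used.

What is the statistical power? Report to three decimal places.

Power ≈ 0.719

Standardized effect: d = |μ_{active} − μ_{control}| / σ = |153.9 − 168.9| / 27.5 = 0.5455
Noncentrality parameter: δ = d / √(1/n₁ + 1/n₂) = 0.5455 / √(1/70 + 1/35) = 2.6348
Critical value for a one-sided test at α = 0.02: z_α = 2.054.
Power = P(Z > 2.054 − δ) = Φ(0.581) = 0.7194.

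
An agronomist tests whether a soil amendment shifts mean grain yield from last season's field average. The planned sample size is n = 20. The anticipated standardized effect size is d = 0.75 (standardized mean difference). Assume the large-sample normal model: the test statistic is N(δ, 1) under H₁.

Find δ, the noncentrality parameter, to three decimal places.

δ ≈ 3.354

The noncentrality parameter scales effect size by the design's sample-size factor: δ = d·√n = 0.75 × √20 = 3.3541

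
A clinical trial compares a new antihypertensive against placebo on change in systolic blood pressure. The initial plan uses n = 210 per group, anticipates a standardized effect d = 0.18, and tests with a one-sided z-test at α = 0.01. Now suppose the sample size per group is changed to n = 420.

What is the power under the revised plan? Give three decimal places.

With n = 420 per group: δ = d·√(n/2) = 0.18 × √(420/2) = 2.6084. Critical value z_{0.01} = 2.326.
Revised power = Φ(δ − 2.326) = Φ(0.282) = 0.6111.

Power ≈ 0.611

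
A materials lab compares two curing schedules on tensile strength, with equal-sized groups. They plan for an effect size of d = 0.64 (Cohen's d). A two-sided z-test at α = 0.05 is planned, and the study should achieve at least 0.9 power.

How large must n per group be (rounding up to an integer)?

n = 52 per group

For power 0.9 need Φ(δ − z_{0.025}) = 0.9, so δ = z_{0.025} + z_{0.10} = 1.960 + 1.282 = 3.242.
(The Φ(−δ − z_{α/2}) term is vanishingly small for δ > 0 and is dropped in the standard sample-size formula.)
δ = d·√(n/2) ⇒ n = 2(δ/d)² = 2 × (3.242 / 0.64)² = 51.31.
Round up to the next whole unit.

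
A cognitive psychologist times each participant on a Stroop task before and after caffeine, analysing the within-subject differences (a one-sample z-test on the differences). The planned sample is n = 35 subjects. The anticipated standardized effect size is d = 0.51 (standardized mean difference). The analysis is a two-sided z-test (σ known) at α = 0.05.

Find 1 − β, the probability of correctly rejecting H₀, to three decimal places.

Power ≈ 0.855

Noncentrality parameter: δ = d·√n = 0.51 × √35 = 3.0172
Critical value for a two-sided test at α = 0.05: z_{α/2} = 1.960.
Power = Φ(δ − 1.960) + Φ(−δ − 1.960) = Φ(1.057) + Φ(-4.977) = 0.8548 + 0.0000 = 0.8548.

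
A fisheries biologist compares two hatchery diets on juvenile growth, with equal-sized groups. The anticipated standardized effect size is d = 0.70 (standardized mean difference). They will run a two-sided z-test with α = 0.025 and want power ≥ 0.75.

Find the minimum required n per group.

For power 0.75 need Φ(δ − z_{0.0125}) = 0.75, so δ = z_{0.0125} + z_{0.25} = 2.241 + 0.674 = 2.916.
(Ignoring the negligible lower-tail rejection probability gives the usual closed-form inversion.)
δ = d·√(n/2) ⇒ n = 2(δ/d)² = 2 × (2.916 / 0.70)² = 34.70.
Rounding up, n = 35 per group.

n = 35 per group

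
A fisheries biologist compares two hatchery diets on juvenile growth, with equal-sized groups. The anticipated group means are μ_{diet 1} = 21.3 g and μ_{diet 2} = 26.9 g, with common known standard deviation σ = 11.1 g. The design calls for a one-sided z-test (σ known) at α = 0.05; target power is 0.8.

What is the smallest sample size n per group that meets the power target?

Standardized effect: d = |μ_{diet 1} − μ_{diet 2}| / σ = |21.3 − 26.9| / 11.1 = 0.5045
Set Φ(δ − 1.645) = 0.8; then δ − 1.645 = Φ⁻¹(0.8) = 0.842, giving δ = 2.486.
δ = d·√(n/2) ⇒ n = 2(δ/d)² = 2 × (2.486 / 0.5045)² = 48.58.
Rounding up, n = 49 per group.

n = 49 per group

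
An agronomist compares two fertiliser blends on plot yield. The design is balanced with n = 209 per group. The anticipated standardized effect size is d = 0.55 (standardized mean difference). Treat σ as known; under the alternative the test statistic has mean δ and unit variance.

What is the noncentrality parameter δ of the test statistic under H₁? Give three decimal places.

The noncentrality parameter scales effect size by the design's sample-size factor: δ = d·√(n/2) = 0.55 × √(209/2) = 5.6224

δ ≈ 5.622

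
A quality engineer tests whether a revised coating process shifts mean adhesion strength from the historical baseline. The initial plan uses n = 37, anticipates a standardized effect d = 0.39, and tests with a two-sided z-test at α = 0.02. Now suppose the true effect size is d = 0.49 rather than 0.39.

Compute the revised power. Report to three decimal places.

Power ≈ 0.744

With d = 0.49: δ = d·√n = 0.49 × √37 = 2.9806. Critical value z_{0.01} = 2.326.
Revised power = Φ(δ − 2.326) + Φ(−δ − 2.326) = Φ(0.654) + Φ(-5.307) = 0.7435 + 0.0000 = 0.7435.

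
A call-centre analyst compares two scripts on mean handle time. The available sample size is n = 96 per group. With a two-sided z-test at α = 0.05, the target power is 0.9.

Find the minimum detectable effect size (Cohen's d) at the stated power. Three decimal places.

Required noncentrality: δ = z_{0.025} + z_{0.10} = 1.960 + 1.282 = 3.242.
(The second rejection-region term Φ(−δ − z_{α/2}) is negligible and dropped.)
δ = d·√(n/2) ⇒ d = δ/√(n/2) = 3.242/√(96/2) = 0.4679.

d ≈ 0.468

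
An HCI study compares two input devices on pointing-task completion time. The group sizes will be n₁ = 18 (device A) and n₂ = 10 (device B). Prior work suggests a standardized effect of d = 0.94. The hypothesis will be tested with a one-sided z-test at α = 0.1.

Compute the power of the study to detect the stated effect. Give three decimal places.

Power ≈ 0.865

Noncentrality parameter: δ = d / √(1/n₁ + 1/n₂) = 0.94 / √(1/18 + 1/10) = 2.3833
Critical value for a one-sided test at α = 0.1: z_α = 1.282.
Power = Φ(δ − 1.282) = Φ(1.102) = 0.8647.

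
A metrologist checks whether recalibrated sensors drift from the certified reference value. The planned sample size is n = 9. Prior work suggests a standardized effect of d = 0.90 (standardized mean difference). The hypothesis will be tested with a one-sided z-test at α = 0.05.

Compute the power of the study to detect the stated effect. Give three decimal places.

Power ≈ 0.854

Noncentrality parameter: δ = d·√n = 0.90 × √9 = 2.7000
Critical value for a one-sided test at α = 0.05: z_α = 1.645.
Power = Φ(δ − 1.645) = Φ(1.055) = 0.8543.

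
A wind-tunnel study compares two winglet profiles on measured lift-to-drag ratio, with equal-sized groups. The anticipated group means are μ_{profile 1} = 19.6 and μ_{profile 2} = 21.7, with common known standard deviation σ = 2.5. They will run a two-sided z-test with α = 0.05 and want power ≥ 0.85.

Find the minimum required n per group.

Standardized effect: d = |μ_{profile 1} − μ_{profile 2}| / σ = |19.6 − 21.7| / 2.5 = 0.8400
Set Φ(δ − 1.960) = 0.85; then δ − 1.960 = Φ⁻¹(0.85) = 1.036, giving δ = 2.996.
(The Φ(−δ − z_{α/2}) term is vanishingly small for δ > 0 and is dropped in the standard sample-size formula.)
δ = d·√(n/2) ⇒ n = 2(δ/d)² = 2 × (2.996 / 0.8400)² = 25.45.
Rounding up, n = 26 per group.

n = 26 per group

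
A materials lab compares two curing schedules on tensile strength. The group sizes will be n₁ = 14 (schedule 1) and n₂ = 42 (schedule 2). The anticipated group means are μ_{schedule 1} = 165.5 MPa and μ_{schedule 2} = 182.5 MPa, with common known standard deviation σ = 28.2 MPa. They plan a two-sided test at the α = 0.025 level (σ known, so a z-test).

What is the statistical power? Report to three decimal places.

Power ≈ 0.387

Standardized effect: d = |μ_{schedule 1} − μ_{schedule 2}| / σ = |165.5 − 182.5| / 28.2 = 0.6028
Noncentrality parameter: δ = d / √(1/n₁ + 1/n₂) = 0.6028 / √(1/14 + 1/42) = 1.9534
Two-sided α = 0.025 → critical value z_{0.0125} = 2.241.
Power = Φ(δ − 2.241) + Φ(−δ − 2.241) = Φ(-0.288) + Φ(-4.195) = 0.3867 + 0.0000 = 0.3867.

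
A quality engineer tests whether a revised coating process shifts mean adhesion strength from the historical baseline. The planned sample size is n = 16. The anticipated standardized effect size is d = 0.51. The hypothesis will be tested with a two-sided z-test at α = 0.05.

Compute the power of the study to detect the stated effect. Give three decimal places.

Noncentrality parameter: δ = d·√n = 0.51 × √16 = 2.0400
Critical value for a two-sided test at α = 0.05: z_{α/2} = 1.960.
Power = Φ(δ − 1.960) + Φ(−δ − 1.960) = Φ(0.080) + Φ(-4.000) = 0.5319 + 0.0000 = 0.5319.

Power ≈ 0.532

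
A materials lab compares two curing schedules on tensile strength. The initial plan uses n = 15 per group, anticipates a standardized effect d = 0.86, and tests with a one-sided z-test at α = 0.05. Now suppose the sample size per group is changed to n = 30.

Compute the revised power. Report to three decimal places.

With n = 30 per group: δ = d·√(n/2) = 0.86 × √(30/2) = 3.3308. Critical value z_{0.05} = 1.645.
Revised power = P(Z > 1.645 − δ) = Φ(1.686) = 0.9541.

Power ≈ 0.954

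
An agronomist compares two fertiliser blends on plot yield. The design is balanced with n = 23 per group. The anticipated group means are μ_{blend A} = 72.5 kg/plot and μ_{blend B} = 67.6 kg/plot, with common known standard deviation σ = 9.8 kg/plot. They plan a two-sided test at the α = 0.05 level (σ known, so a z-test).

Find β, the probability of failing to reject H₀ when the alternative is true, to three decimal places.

β ≈ 0.604

Standardized effect: d = |μ_{blend A} − μ_{blend B}| / σ = |72.5 − 67.6| / 9.8 = 0.5000
Noncentrality parameter: δ = d·√(n/2) = 0.5000 × √(23/2) = 1.6956
Two-sided α = 0.05 → critical value z_{0.025} = 1.960.
Power = Φ(δ − 1.960) + Φ(−δ − 1.960) = Φ(-0.264) + Φ(-3.656) = 0.3957 + 0.0001 = 0.3959.
Type II error: β = 1 − power = 1 − 0.3959 = 0.6041.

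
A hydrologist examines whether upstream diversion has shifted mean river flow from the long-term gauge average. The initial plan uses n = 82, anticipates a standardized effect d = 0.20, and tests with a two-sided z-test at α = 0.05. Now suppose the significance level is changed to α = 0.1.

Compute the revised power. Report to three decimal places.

δ = d·√n = 0.20 × √82 = 1.8111 (unchanged). New critical value: z_{0.05} = 1.645.
Revised power = Φ(δ − 1.645) + Φ(−δ − 1.645) = Φ(0.166) + Φ(-3.456) = 0.5660 + 0.0003 = 0.5663.

Power ≈ 0.566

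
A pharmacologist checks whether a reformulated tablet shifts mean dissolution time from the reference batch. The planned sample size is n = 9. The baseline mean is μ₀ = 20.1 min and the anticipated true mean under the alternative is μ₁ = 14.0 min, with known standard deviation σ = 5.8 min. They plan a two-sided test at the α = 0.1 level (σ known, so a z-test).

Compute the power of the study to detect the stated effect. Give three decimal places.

Standardized effect: d = |μ₁ − μ₀| / σ = |14.0 − 20.1| / 5.8 = 1.0517
Noncentrality parameter: δ = d·√n = 1.0517 × √9 = 3.1552
Two-sided α = 0.1 → critical value z_{0.05} = 1.645.
Power = Φ(δ − 1.645) + Φ(−δ − 1.645) = Φ(1.510) + Φ(-4.800) = 0.9345 + 0.0000 = 0.9345.

Power ≈ 0.935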